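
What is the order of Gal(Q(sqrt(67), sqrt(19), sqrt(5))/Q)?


The 3 square roots of distinct primes are multiplicatively independent over Q,
so [K:Q] = 2^3 and Gal(K/Q) is isomorphic to (Z/2Z)^3.
|Gal| = 2^3 = 8

8


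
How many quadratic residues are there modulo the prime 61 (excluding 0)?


For prime p, the number of non-zero quadratic residues is (p-1)/2.
= (61-1)/2
= 30

30


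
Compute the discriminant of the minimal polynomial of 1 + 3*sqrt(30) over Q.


The element 1 + 3*sqrt(30) has minimal polynomial:
x^2 - 2*x - 269
Discriminant = (-2)^2 - 4*(-269)
= 4 + 1076
= 1080

1080


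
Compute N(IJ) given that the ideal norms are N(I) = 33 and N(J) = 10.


N(IJ) = N(I) * N(J)
= 33 * 10
= 330

330


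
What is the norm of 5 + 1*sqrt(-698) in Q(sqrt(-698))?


N(a + b*sqrt(d)) = a^2 - d*b^2
= (5)^2 - (-698)*(1)^2
= 25 + 698
= 723

723


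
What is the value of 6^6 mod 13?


p = 13 is prime and the exponent is (p-1)/2 = 6, so by Euler's criterion 6^6 = (6/13) = +1 or -1 mod 13.
Compute by square-and-multiply:
  6 = 4 + 2 (binary 110)
  Repeated squaring mod 13: 6^1 = 6, 6^2 = 10, 6^4 = 9
  6^6 = 6^4 * 6^2 = 9 * 10 mod 13
    9 * 10 = 90 = 12 mod 13
  6^6 = 12 mod 13
Result 12 = p - 1 = -1 mod 13: 6 is a quadratic non-residue mod 13. As a residue in [0, p-1] the value is 12.
6^6 mod 13 = 12

12


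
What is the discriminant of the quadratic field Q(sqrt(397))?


For K = Q(sqrt(d)) with d squarefree: disc(K) = d if d = 1 mod 4, and disc(K) = 4d if d = 2 or 3 mod 4.
Here d = 397, and d mod 4 = 1.
d = 1 mod 4 (O_K = Z[(1+sqrt(d))/2]), so disc(K) = d = 397

397


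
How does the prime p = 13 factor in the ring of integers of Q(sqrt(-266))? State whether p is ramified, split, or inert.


K = Q(sqrt(-266)). Since d mod 4 = 2, disc(K) = -1064.
Check p | disc: -1064 mod 13 = 2.
p does not divide disc. Compute Legendre symbol (d/p):
7^((13-1)/2) mod 13 = -1
(d/p) = -1, so p is inert: (p) stays prime with e=1, f=2, g=1.
Therefore p is inert.

inert


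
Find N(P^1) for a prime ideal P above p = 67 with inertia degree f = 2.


N(P^a) = p^(a*f)
= 67^(1*2)
= 67^2
= 4489

4489


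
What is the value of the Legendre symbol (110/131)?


p = 131 is prime, so compute (110/131) with the reciprocity algorithm (Jacobi-symbol steps: pull out 2s via (2/n), flip via reciprocity, reduce):
  pull out 2: (2/131) = -1  (since 131 mod 8 = 3)
  reciprocity: (55/131) -> -(131/55)
  reduce: (21/55)
  reciprocity: (21/55) -> +(55/21)
  reduce: (13/21)
  reciprocity: (13/21) -> +(21/13)
  reduce: (8/13)
  pull out 2: (2/13) = -1  (since 13 mod 8 = 5)
  pull out 2: (2/13) = -1  (since 13 mod 8 = 5)
  pull out 2: (2/13) = -1  (since 13 mod 8 = 5)
  (1/13) = 1
Product of signs = -1
(110/131) = -1

-1


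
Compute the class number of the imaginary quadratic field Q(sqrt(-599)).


K = Q(sqrt(-599)). d mod 4 = 1, so D = disc(K) = d = -599
h(K) equals the number of primitive reduced positive-definite forms (a, b, c) = a*x^2 + b*x*y + c*y^2 with b^2 - 4ac = D,
where reduced means |b| <= a <= c, with b >= 0 whenever |b| = a or a = c, and primitive means gcd(a, b, c) = 1.
Reduced forces 3a^2 <= |D| = 599, so 1 <= a <= 14; b must have the parity of D, and c = (b^2 - D)/(4a) must be an integer >= a.
Enumerate a = 1..14, b in [-a, a]:
  a=1: (1, 1, 150)  [1]
  a=2: (2, -1, 75), (2, 1, 75)  [2]
  a=3: (3, -1, 50), (3, 1, 50)  [2]
  a=4: (4, -3, 38), (4, 3, 38)  [2]
  a=5: (5, -1, 30), (5, 1, 30)  [2]
  a=6: (6, -5, 26), (6, -1, 25), (6, 1, 25), (6, 5, 26)  [4]
  a=7: none
  a=8: (8, -3, 19), (8, 3, 19)  [2]
  a=9: (9, -7, 18), (9, 7, 18)  [2]
  a=10: (10, -9, 17), (10, -1, 15), (10, 1, 15), (10, 9, 17)  [4]
  a=11: none
  a=12: (12, -11, 15), (12, -5, 13), (12, 5, 13), (12, 11, 15)  [4]
  a=13..14: none
Total reduced forms: 1 + 2 + 2 + 2 + 2 + 4 + 2 + 2 + 4 + 4 = 25
h = 25

25


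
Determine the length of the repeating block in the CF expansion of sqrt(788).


Run the CF algorithm for sqrt(788).
a_0 = floor(sqrt(788)) = 28; set m_0=0, q_0=1.
Recurrence: m' = q*a - m,  q' = (d - m'^2)/q,  a' = floor((a_0 + m')/q').
  step 1: m=28, q=4, a=14
  step 2: m=28, q=1, a=56
a_2 = 2*a_0 = 56, so the period closes here.
sqrt(788) = [28; 14, 56]
Period length = 2

2


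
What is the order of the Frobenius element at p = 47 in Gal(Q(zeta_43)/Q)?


The Frobenius at p in Gal(Q(zeta_n)/Q) = (Z/nZ)* is the class of p, so its order is ord_43(47), the smallest k >= 1 with 47^k = 1 mod 43.
n = 43 = 43, phi(43) = 42; the order divides phi(n).
Divisors of 42: 1, 2, 3, 6, 7, 14, 21, 42
Repeated squaring mod 43: 47^1 = 4, 47^2 = 16, 47^4 = 41, 47^8 = 4, 47^16 = 16, 47^32 = 41
Test divisors in increasing order:
  k=1: 47^1 = 4 mod 43
  k=2: 47^2 = 16 mod 43
  k=3: 47^3 = 16 * 4 = 21 mod 43
  k=6: 47^6 = 41 * 16 = 11 mod 43
  k=7: 47^7 = 41 * 16 * 4 = 1 mod 43  <- first divisor giving 1
Order = 7

7


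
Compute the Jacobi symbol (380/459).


Compute (380/459) via quadratic reciprocity:
  pull out 2: (2/459) = -1  (since 459 mod 8 = 3)
  pull out 2: (2/459) = -1  (since 459 mod 8 = 3)
  reciprocity: (95/459) -> -(459/95)
  reduce: (79/95)
  reciprocity: (79/95) -> -(95/79)
  reduce: (16/79)
  pull out 2: (2/79) = +1  (since 79 mod 8 = 7)
  pull out 2: (2/79) = +1  (since 79 mod 8 = 7)
  pull out 2: (2/79) = +1  (since 79 mod 8 = 7)
  pull out 2: (2/79) = +1  (since 79 mod 8 = 7)
  (1/79) = 1
Product of signs = 1

1


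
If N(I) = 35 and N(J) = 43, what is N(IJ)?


N(IJ) = N(I) * N(J)
= 35 * 43
= 1505

1505


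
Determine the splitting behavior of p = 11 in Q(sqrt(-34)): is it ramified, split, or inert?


K = Q(sqrt(-34)). Since d mod 4 = 2, disc(K) = -136.
Check p | disc: -136 mod 11 = 7.
p does not divide disc. Compute Legendre symbol (d/p):
10^((11-1)/2) mod 11 = -1
(d/p) = -1, so p is inert: (p) stays prime with e=1, f=2, g=1.
Therefore p is inert.

inert


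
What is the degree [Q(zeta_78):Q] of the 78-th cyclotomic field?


The degree equals Euler's totient phi(78).
78 = 2 * 3 * 13
phi(78) = 24

24


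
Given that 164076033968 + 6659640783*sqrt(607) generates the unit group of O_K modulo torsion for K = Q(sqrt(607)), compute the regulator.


epsilon = 164076033968 + 6659640783*sqrt(607)
= 3.2815e+11
R = ln(3.2815e+11)
= 26.5167

26.5167


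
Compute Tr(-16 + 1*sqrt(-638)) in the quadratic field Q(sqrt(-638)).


Tr(a + b*sqrt(d)) = (a + b*sqrt(d)) + (a - b*sqrt(d)) = 2a
= 2 * (-16)
= -32

-32


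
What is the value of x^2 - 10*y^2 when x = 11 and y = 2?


x^2 - d*y^2
= 11^2 - 10*2^2
= 121 - 40
= 81

81


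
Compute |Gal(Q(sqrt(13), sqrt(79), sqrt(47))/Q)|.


The 3 square roots of distinct primes are multiplicatively independent over Q,
so [K:Q] = 2^3 and Gal(K/Q) is isomorphic to (Z/2Z)^3.
|Gal| = 2^3 = 8

8


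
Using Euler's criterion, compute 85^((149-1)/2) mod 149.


p = 149 is prime and the exponent is (p-1)/2 = 74, so by Euler's criterion 85^74 = (85/149) = +1 or -1 mod 149.
Compute by square-and-multiply:
  74 = 64 + 8 + 2 (binary 1001010)
  Repeated squaring mod 149: 85^1 = 85, 85^2 = 73, 85^4 = 114, 85^8 = 33, 85^16 = 46, 85^32 = 30, 85^64 = 6
  85^74 = 85^64 * 85^8 * 85^2 = 6 * 33 * 73 mod 149
    6 * 33 = 198 = 49 mod 149
    49 * 73 = 3577 = 1 mod 149
  85^74 = 1 mod 149
Result 1: 85 is a quadratic residue mod 149.
85^74 mod 149 = 1

1


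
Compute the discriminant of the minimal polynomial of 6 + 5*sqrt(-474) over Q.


The element 6 + 5*sqrt(-474) has minimal polynomial:
x^2 - 12*x + 11886
Discriminant = (-12)^2 - 4*(11886)
= 144 - 47544
= -47400

-47400


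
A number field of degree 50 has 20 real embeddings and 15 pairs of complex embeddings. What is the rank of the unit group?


By Dirichlet's unit theorem:
rank = r1 + r2 - 1
= 20 + 15 - 1
= 34

34


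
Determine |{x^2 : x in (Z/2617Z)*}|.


For prime p, the number of non-zero quadratic residues is (p-1)/2.
= (2617-1)/2
= 1308

1308


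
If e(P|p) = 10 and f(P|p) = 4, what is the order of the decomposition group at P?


|D_P| = e * f
= 10 * 4
= 40

40


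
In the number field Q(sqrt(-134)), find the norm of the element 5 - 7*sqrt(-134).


N(a + b*sqrt(d)) = a^2 - d*b^2
= (5)^2 - (-134)*(-7)^2
= 25 + 6566
= 6591

6591


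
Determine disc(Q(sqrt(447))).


For K = Q(sqrt(d)) with d squarefree: disc(K) = d if d = 1 mod 4, and disc(K) = 4d if d = 2 or 3 mod 4.
Here d = 447, and d mod 4 = 3.
d = 3 mod 4, not 1 (O_K = Z[sqrt(d)]), so disc(K) = 4d = 4 * (447) = 1788

1788


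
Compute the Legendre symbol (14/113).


p = 113 is prime, so compute (14/113) with the reciprocity algorithm (Jacobi-symbol steps: pull out 2s via (2/n), flip via reciprocity, reduce):
  pull out 2: (2/113) = +1  (since 113 mod 8 = 1)
  reciprocity: (7/113) -> +(113/7)
  reduce: (1/7)
  (1/7) = 1
Product of signs = 1
(14/113) = 1

1


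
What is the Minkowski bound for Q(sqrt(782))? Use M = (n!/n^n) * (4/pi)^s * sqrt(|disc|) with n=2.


d = 782, d mod 4 = 2, so disc(K) = 4d = 3128; |disc(K)| = 3128
Real quadratic field, so n = 2, s = r2 = 0, r1 = 2
M = (n!/n^n) * (4/pi)^s * sqrt(|disc(K)|) = (2!/2^2) * (4/pi)^0 * sqrt(3128)
= 0.5 * 1.000000 * 55.928526
= 27.9643

27.9643


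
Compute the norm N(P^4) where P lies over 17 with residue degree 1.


N(P^a) = p^(a*f)
= 17^(4*1)
= 17^4
= 83521

83521


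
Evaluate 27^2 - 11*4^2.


x^2 - d*y^2
= 27^2 - 11*4^2
= 729 - 176
= 553

553


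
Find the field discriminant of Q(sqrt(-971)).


For K = Q(sqrt(d)) with d squarefree: disc(K) = d if d = 1 mod 4, and disc(K) = 4d if d = 2 or 3 mod 4.
Here d = -971, and d mod 4 = 1.
d = 1 mod 4 (O_K = Z[(1+sqrt(d))/2]), so disc(K) = d = -971

-971


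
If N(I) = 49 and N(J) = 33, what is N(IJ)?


N(IJ) = N(I) * N(J)
= 49 * 33
= 1617

1617


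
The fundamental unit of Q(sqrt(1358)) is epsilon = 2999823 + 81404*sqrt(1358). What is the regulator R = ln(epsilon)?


epsilon = 2999823 + 81404*sqrt(1358)
= 5.9996e+06
R = ln(5.9996e+06)
= 15.6072

15.6072


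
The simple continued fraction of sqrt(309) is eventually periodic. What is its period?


Run the CF algorithm for sqrt(309).
a_0 = floor(sqrt(309)) = 17; set m_0=0, q_0=1.
Recurrence: m' = q*a - m,  q' = (d - m'^2)/q,  a' = floor((a_0 + m')/q').
  step 1: m=17, q=20, a=1
  step 2: m=3, q=15, a=1
  step 3: m=12, q=11, a=2
  step 4: m=10, q=19, a=1
  step 5: m=9, q=12, a=2
  step 6: m=15, q=7, a=4
  step 7: m=13, q=20, a=1
  step 8: m=7, q=13, a=1
  step 9: m=6, q=21, a=1
  step 10: m=15, q=4, a=8
  step 11: m=17, q=5, a=6
  step 12: m=13, q=28, a=1
  step 13: m=15, q=3, a=10
  step 14: m=15, q=28, a=1
  step 15: m=13, q=5, a=6
  step 16: m=17, q=4, a=8
  step 17: m=15, q=21, a=1
  step 18: m=6, q=13, a=1
  step 19: m=7, q=20, a=1
  step 20: m=13, q=7, a=4
  step 21: m=15, q=12, a=2
  step 22: m=9, q=19, a=1
  step 23: m=10, q=11, a=2
  step 24: m=12, q=15, a=1
  step 25: m=3, q=20, a=1
  step 26: m=17, q=1, a=34
a_26 = 2*a_0 = 34, so the period closes here.
sqrt(309) = [17; 1, 1, 2, 1, 2, 4, 1, 1, 1, 8, 6, 1, 10, 1, 6, 8, 1, 1, 1, 4, 2, 1, 2, 1, 1, 34]
Period length = 26

26


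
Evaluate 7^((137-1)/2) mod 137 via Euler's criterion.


p = 137 is prime and the exponent is (p-1)/2 = 68, so by Euler's criterion 7^68 = (7/137) = +1 or -1 mod 137.
Compute by square-and-multiply:
  68 = 64 + 4 (binary 1000100)
  Repeated squaring mod 137: 7^1 = 7, 7^2 = 49, 7^4 = 72, 7^8 = 115, 7^16 = 73, 7^32 = 123, 7^64 = 59
  7^68 = 7^64 * 7^4 = 59 * 72 mod 137
    59 * 72 = 4248 = 1 mod 137
  7^68 = 1 mod 137
Result 1: 7 is a quadratic residue mod 137.
7^68 mod 137 = 1

1


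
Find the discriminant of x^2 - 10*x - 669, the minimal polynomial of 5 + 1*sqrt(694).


The element 5 + 1*sqrt(694) has minimal polynomial:
x^2 - 10*x - 669
Discriminant = (-10)^2 - 4*(-669)
= 100 + 2676
= 2776

2776


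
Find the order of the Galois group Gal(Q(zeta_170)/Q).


|Gal(Q(zeta_170)/Q)| = phi(170)
= 64

64


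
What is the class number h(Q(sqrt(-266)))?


K = Q(sqrt(-266)). d mod 4 = 2, so D = disc(K) = 4d = -1064
h(K) equals the number of primitive reduced positive-definite forms (a, b, c) = a*x^2 + b*x*y + c*y^2 with b^2 - 4ac = D,
where reduced means |b| <= a <= c, with b >= 0 whenever |b| = a or a = c, and primitive means gcd(a, b, c) = 1.
Reduced forces 3a^2 <= |D| = 1064, so 1 <= a <= 18; b must have the parity of D, and c = (b^2 - D)/(4a) must be an integer >= a.
Enumerate a = 1..18, b in [-a, a]:
  a=1: (1, 0, 266)  [1]
  a=2: (2, 0, 133)  [1]
  a=3: (3, -2, 89), (3, 2, 89)  [2]
  a=4: none
  a=5: (5, -4, 54), (5, 4, 54)  [2]
  a=6: (6, -4, 45), (6, 4, 45)  [2]
  a=7: (7, 0, 38)  [1]
  a=8: none
  a=9: (9, -4, 30), (9, 4, 30)  [2]
  a=10: (10, -4, 27), (10, 4, 27)  [2]
  a=11: (11, -6, 25), (11, 6, 25)  [2]
  a=12..13: none
  a=14: (14, 0, 19)  [1]
  a=15: (15, -14, 21), (15, -4, 18), (15, 4, 18), (15, 14, 21)  [4]
  a=16..18: none
Total reduced forms: 1 + 1 + 2 + 2 + 2 + 1 + 2 + 2 + 2 + 1 + 4 = 20
h = 20

20


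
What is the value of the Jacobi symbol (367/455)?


Compute (367/455) via quadratic reciprocity:
  reciprocity: (367/455) -> -(455/367)
  reduce: (88/367)
  pull out 2: (2/367) = +1  (since 367 mod 8 = 7)
  pull out 2: (2/367) = +1  (since 367 mod 8 = 7)
  pull out 2: (2/367) = +1  (since 367 mod 8 = 7)
  reciprocity: (11/367) -> -(367/11)
  reduce: (4/11)
  pull out 2: (2/11) = -1  (since 11 mod 8 = 3)
  pull out 2: (2/11) = -1  (since 11 mod 8 = 3)
  (1/11) = 1
Product of signs = 1

1


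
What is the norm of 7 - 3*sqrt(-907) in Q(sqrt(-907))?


N(a + b*sqrt(d)) = a^2 - d*b^2
= (7)^2 - (-907)*(-3)^2
= 49 + 8163
= 8212

8212


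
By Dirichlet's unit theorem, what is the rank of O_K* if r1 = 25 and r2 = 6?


By Dirichlet's unit theorem:
rank = r1 + r2 - 1
= 25 + 6 - 1
= 30

30


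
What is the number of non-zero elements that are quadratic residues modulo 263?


For prime p, the number of non-zero quadratic residues is (p-1)/2.
= (263-1)/2
= 131

131


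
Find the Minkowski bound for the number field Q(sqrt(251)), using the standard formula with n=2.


d = 251, d mod 4 = 3, so disc(K) = 4d = 1004; |disc(K)| = 1004
Real quadratic field, so n = 2, s = r2 = 0, r1 = 2
M = (n!/n^n) * (4/pi)^s * sqrt(|disc(K)|) = (2!/2^2) * (4/pi)^0 * sqrt(1004)
= 0.5 * 1.000000 * 31.685959
= 15.8430

15.8430


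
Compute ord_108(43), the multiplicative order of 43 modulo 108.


We want ord_108(43), the smallest k >= 1 with 43^k = 1 mod 108.
n = 108 = 2^2 * 3^3, phi(108) = 36; the order divides phi(n).
Divisors of 36: 1, 2, 3, 4, 6, 9, 12, 18, 36
Repeated squaring mod 108: 43^1 = 43, 43^2 = 13, 43^4 = 61, 43^8 = 49, 43^16 = 25, 43^32 = 85
Test divisors in increasing order:
  k=1: 43^1 = 43 mod 108
  k=2: 43^2 = 13 mod 108
  k=3: 43^3 = 13 * 43 = 19 mod 108
  k=4: 43^4 = 61 mod 108
  k=6: 43^6 = 61 * 13 = 37 mod 108
  k=9: 43^9 = 49 * 43 = 55 mod 108
  k=12: 43^12 = 49 * 61 = 73 mod 108
  k=18: 43^18 = 25 * 13 = 1 mod 108  <- first divisor giving 1
Order = 18

18


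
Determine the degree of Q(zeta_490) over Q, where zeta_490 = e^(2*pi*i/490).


The degree equals Euler's totient phi(490).
490 = 2 * 5 * 7^2
phi(490) = 168

168


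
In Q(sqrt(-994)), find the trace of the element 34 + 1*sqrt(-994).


Tr(a + b*sqrt(d)) = (a + b*sqrt(d)) + (a - b*sqrt(d)) = 2a
= 2 * (34)
= 68

68


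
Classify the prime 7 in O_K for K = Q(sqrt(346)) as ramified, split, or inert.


K = Q(sqrt(346)). Since d mod 4 = 2, disc(K) = 1384.
Check p | disc: 1384 mod 7 = 5.
p does not divide disc. Compute Legendre symbol (d/p):
3^((7-1)/2) mod 7 = -1
(d/p) = -1, so p is inert: (p) stays prime with e=1, f=2, g=1.
Therefore p is inert.

inert


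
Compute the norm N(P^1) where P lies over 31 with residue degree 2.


N(P^a) = p^(a*f)
= 31^(1*2)
= 31^2
= 961

961


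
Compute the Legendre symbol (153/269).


p = 269 is prime, so compute (153/269) with the reciprocity algorithm (Jacobi-symbol steps: pull out 2s via (2/n), flip via reciprocity, reduce):
  reciprocity: (153/269) -> +(269/153)
  reduce: (116/153)
  pull out 2: (2/153) = +1  (since 153 mod 8 = 1)
  pull out 2: (2/153) = +1  (since 153 mod 8 = 1)
  reciprocity: (29/153) -> +(153/29)
  reduce: (8/29)
  pull out 2: (2/29) = -1  (since 29 mod 8 = 5)
  pull out 2: (2/29) = -1  (since 29 mod 8 = 5)
  pull out 2: (2/29) = -1  (since 29 mod 8 = 5)
  (1/29) = 1
Product of signs = -1
(153/269) = -1

-1


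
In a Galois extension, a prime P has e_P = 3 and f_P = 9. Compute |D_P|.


|D_P| = e * f
= 3 * 9
= 27

27


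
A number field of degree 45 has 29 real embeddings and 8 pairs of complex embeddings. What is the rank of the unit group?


By Dirichlet's unit theorem:
rank = r1 + r2 - 1
= 29 + 8 - 1
= 36

36


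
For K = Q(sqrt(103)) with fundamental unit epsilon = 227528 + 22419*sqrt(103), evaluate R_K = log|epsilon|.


epsilon = 227528 + 22419*sqrt(103)
= 455056.0000
R = ln(455056.0000)
= 13.0282

13.0282


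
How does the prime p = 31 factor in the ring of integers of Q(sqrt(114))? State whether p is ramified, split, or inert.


K = Q(sqrt(114)). Since d mod 4 = 2, disc(K) = 456.
Check p | disc: 456 mod 31 = 22.
p does not divide disc. Compute Legendre symbol (d/p):
21^((31-1)/2) mod 31 = -1
(d/p) = -1, so p is inert: (p) stays prime with e=1, f=2, g=1.
Therefore p is inert.

inert


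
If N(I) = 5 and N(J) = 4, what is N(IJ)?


N(IJ) = N(I) * N(J)
= 5 * 4
= 20

20


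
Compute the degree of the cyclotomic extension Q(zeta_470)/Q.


The degree equals Euler's totient phi(470).
470 = 2 * 5 * 47
phi(470) = 184

184


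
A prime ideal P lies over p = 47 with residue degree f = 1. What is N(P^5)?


N(P^a) = p^(a*f)
= 47^(5*1)
= 47^5
= 229345007

229345007


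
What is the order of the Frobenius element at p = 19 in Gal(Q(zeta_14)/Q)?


The Frobenius at p in Gal(Q(zeta_n)/Q) = (Z/nZ)* is the class of p, so its order is ord_14(19), the smallest k >= 1 with 19^k = 1 mod 14.
n = 14 = 2 * 7, phi(14) = 6; the order divides phi(n).
Divisors of 6: 1, 2, 3, 6
Repeated squaring mod 14: 19^1 = 5, 19^2 = 11, 19^4 = 9
Test divisors in increasing order:
  k=1: 19^1 = 5 mod 14
  k=2: 19^2 = 11 mod 14
  k=3: 19^3 = 11 * 5 = 13 mod 14
  k=6: 19^6 = 9 * 11 = 1 mod 14  <- first divisor giving 1
Order = 6

6


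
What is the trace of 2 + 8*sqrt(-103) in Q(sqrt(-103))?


Tr(a + b*sqrt(d)) = (a + b*sqrt(d)) + (a - b*sqrt(d)) = 2a
= 2 * (2)
= 4

4


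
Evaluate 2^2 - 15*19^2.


x^2 - d*y^2
= 2^2 - 15*19^2
= 4 - 5415
= -5411

-5411


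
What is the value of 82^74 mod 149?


p = 149 is prime and the exponent is (p-1)/2 = 74, so by Euler's criterion 82^74 = (82/149) = +1 or -1 mod 149.
Compute by square-and-multiply:
  74 = 64 + 8 + 2 (binary 1001010)
  Repeated squaring mod 149: 82^1 = 82, 82^2 = 19, 82^4 = 63, 82^8 = 95, 82^16 = 85, 82^32 = 73, 82^64 = 114
  82^74 = 82^64 * 82^8 * 82^2 = 114 * 95 * 19 mod 149
    114 * 95 = 10830 = 102 mod 149
    102 * 19 = 1938 = 1 mod 149
  82^74 = 1 mod 149
Result 1: 82 is a quadratic residue mod 149.
82^74 mod 149 = 1

1


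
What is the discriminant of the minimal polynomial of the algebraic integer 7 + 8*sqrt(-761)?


The element 7 + 8*sqrt(-761) has minimal polynomial:
x^2 - 14*x + 48753
Discriminant = (-14)^2 - 4*(48753)
= 196 - 195012
= -194816

-194816


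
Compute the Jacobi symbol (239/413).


Compute (239/413) via quadratic reciprocity:
  reciprocity: (239/413) -> +(413/239)
  reduce: (174/239)
  pull out 2: (2/239) = +1  (since 239 mod 8 = 7)
  reciprocity: (87/239) -> -(239/87)
  reduce: (65/87)
  reciprocity: (65/87) -> +(87/65)
  reduce: (22/65)
  pull out 2: (2/65) = +1  (since 65 mod 8 = 1)
  reciprocity: (11/65) -> +(65/11)
  reduce: (10/11)
  pull out 2: (2/11) = -1  (since 11 mod 8 = 3)
  reciprocity: (5/11) -> +(11/5)
  reduce: (1/5)
  (1/5) = 1
Product of signs = 1

1


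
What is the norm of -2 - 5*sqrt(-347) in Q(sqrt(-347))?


N(a + b*sqrt(d)) = a^2 - d*b^2
= (-2)^2 - (-347)*(-5)^2
= 4 + 8675
= 8679

8679


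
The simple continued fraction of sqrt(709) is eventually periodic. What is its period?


Run the CF algorithm for sqrt(709).
a_0 = floor(sqrt(709)) = 26; set m_0=0, q_0=1.
Recurrence: m' = q*a - m,  q' = (d - m'^2)/q,  a' = floor((a_0 + m')/q').
  step 1: m=26, q=33, a=1
  step 2: m=7, q=20, a=1
  step 3: m=13, q=27, a=1
  step 4: m=14, q=19, a=2
  step 5: m=24, q=7, a=7
  step 6: m=25, q=12, a=4
  step 7: m=23, q=15, a=3
  step 8: m=22, q=15, a=3
  step 9: m=23, q=12, a=4
  step 10: m=25, q=7, a=7
  step 11: m=24, q=19, a=2
  step 12: m=14, q=27, a=1
  step 13: m=13, q=20, a=1
  step 14: m=7, q=33, a=1
  step 15: m=26, q=1, a=52
a_15 = 2*a_0 = 52, so the period closes here.
sqrt(709) = [26; 1, 1, 1, 2, 7, 4, 3, 3, 4, 7, 2, 1, 1, 1, 52]
Period length = 15

15


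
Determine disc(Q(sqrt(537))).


For K = Q(sqrt(d)) with d squarefree: disc(K) = d if d = 1 mod 4, and disc(K) = 4d if d = 2 or 3 mod 4.
Here d = 537, and d mod 4 = 1.
d = 1 mod 4 (O_K = Z[(1+sqrt(d))/2]), so disc(K) = d = 537

537


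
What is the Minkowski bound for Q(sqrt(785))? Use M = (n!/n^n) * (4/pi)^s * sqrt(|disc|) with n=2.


d = 785, d mod 4 = 1, so disc(K) = d = 785; |disc(K)| = 785
Real quadratic field, so n = 2, s = r2 = 0, r1 = 2
M = (n!/n^n) * (4/pi)^s * sqrt(|disc(K)|) = (2!/2^2) * (4/pi)^0 * sqrt(785)
= 0.5 * 1.000000 * 28.017851
= 14.0089

14.0089


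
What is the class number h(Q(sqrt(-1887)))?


K = Q(sqrt(-1887)). d mod 4 = 1, so D = disc(K) = d = -1887
h(K) equals the number of primitive reduced positive-definite forms (a, b, c) = a*x^2 + b*x*y + c*y^2 with b^2 - 4ac = D,
where reduced means |b| <= a <= c, with b >= 0 whenever |b| = a or a = c, and primitive means gcd(a, b, c) = 1.
Reduced forces 3a^2 <= |D| = 1887, so 1 <= a <= 25; b must have the parity of D, and c = (b^2 - D)/(4a) must be an integer >= a.
Enumerate a = 1..25, b in [-a, a]:
  a=1: (1, 1, 472)  [1]
  a=2: (2, -1, 236), (2, 1, 236)  [2]
  a=3: (3, 3, 158)  [1]
  a=4: (4, -1, 118), (4, 1, 118)  [2]
  a=5: none
  a=6: (6, -3, 79), (6, 3, 79)  [2]
  a=7: none
  a=8: (8, -1, 59), (8, 1, 59)  [2]
  a=9..10: none
  a=11: (11, -7, 44), (11, 7, 44)  [2]
  a=12: (12, -9, 41), (12, 9, 41)  [2]
  a=13..15: none
  a=16: (16, -15, 33), (16, 15, 33)  [2]
  a=17: (17, 17, 32)  [1]
  a=18..21: none
  a=22: (22, -15, 24), (22, 7, 22), (22, 15, 24)  [3]
  a=23..25: none
Total reduced forms: 1 + 2 + 1 + 2 + 2 + 2 + 2 + 2 + 2 + 1 + 3 = 20
h = 20

20


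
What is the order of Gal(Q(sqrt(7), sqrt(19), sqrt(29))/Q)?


The 3 square roots of distinct primes are multiplicatively independent over Q,
so [K:Q] = 2^3 and Gal(K/Q) is isomorphic to (Z/2Z)^3.
|Gal| = 2^3 = 8

8


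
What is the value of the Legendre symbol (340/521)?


p = 521 is prime, so compute (340/521) with the reciprocity algorithm (Jacobi-symbol steps: pull out 2s via (2/n), flip via reciprocity, reduce):
  pull out 2: (2/521) = +1  (since 521 mod 8 = 1)
  pull out 2: (2/521) = +1  (since 521 mod 8 = 1)
  reciprocity: (85/521) -> +(521/85)
  reduce: (11/85)
  reciprocity: (11/85) -> +(85/11)
  reduce: (8/11)
  pull out 2: (2/11) = -1  (since 11 mod 8 = 3)
  pull out 2: (2/11) = -1  (since 11 mod 8 = 3)
  pull out 2: (2/11) = -1  (since 11 mod 8 = 3)
  (1/11) = 1
Product of signs = -1
(340/521) = -1

-1


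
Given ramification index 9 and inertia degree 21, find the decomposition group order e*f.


|D_P| = e * f
= 9 * 21
= 189

189


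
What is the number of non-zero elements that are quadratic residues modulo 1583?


For prime p, the number of non-zero quadratic residues is (p-1)/2.
= (1583-1)/2
= 791

791


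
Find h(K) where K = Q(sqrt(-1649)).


K = Q(sqrt(-1649)). d mod 4 = 3, so D = disc(K) = 4d = -6596
h(K) equals the number of primitive reduced positive-definite forms (a, b, c) = a*x^2 + b*x*y + c*y^2 with b^2 - 4ac = D,
where reduced means |b| <= a <= c, with b >= 0 whenever |b| = a or a = c, and primitive means gcd(a, b, c) = 1.
Reduced forces 3a^2 <= |D| = 6596, so 1 <= a <= 46; b must have the parity of D, and c = (b^2 - D)/(4a) must be an integer >= a.
Enumerate a = 1..46, b in [-a, a]:
  a=1: (1, 0, 1649)  [1]
  a=2: (2, 2, 825)  [1]
  a=3: (3, -2, 550), (3, 2, 550)  [2]
  a=4: none
  a=5: (5, -2, 330), (5, 2, 330)  [2]
  a=6: (6, -2, 275), (6, 2, 275)  [2]
  a=7..8: none
  a=9: (9, -8, 185), (9, 8, 185)  [2]
  a=10: (10, -2, 165), (10, 2, 165)  [2]
  a=11: (11, -2, 150), (11, 2, 150)  [2]
  a=12..14: none
  a=15: (15, -8, 111), (15, -2, 110), (15, 2, 110), (15, 8, 111)  [4]
  a=16: none
  a=17: (17, 0, 97)  [1]
  a=18: (18, -10, 93), (18, 10, 93)  [2]
  a=19: (19, -4, 87), (19, 4, 87)  [2]
  a=20..21: none
  a=22: (22, -2, 75), (22, 2, 75)  [2]
  a=23..24: none
  a=25: (25, -2, 66), (25, 2, 66)  [2]
  a=26: none
  a=27: (27, -10, 62), (27, 10, 62)  [2]
  a=28: none
  a=29: (29, -4, 57), (29, 4, 57)  [2]
  a=30: (30, -22, 59), (30, -2, 55), (30, 2, 55), (30, 22, 59)  [4]
  a=31: (31, -10, 54), (31, 10, 54)  [2]
  a=32: none
  a=33: (33, -20, 53), (33, -2, 50), (33, 2, 50), (33, 20, 53)  [4]
  a=34: (34, 34, 57)  [1]
  a=35..36: none
  a=37: (37, -8, 45), (37, 8, 45)  [2]
  a=38: (38, -34, 51), (38, 34, 51)  [2]
  a=39..40: none
  a=41: (41, -28, 45), (41, 28, 45)  [2]
  a=42..46: none
Total reduced forms: 1 + 1 + 2 + 2 + 2 + 2 + 2 + 2 + 4 + 1 + 2 + 2 + 2 + 2 + 2 + 2 + 4 + 2 + 4 + 1 + 2 + 2 + 2 = 48
h = 48

48


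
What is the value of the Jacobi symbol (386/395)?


Compute (386/395) via quadratic reciprocity:
  pull out 2: (2/395) = -1  (since 395 mod 8 = 3)
  reciprocity: (193/395) -> +(395/193)
  reduce: (9/193)
  reciprocity: (9/193) -> +(193/9)
  reduce: (4/9)
  pull out 2: (2/9) = +1  (since 9 mod 8 = 1)
  pull out 2: (2/9) = +1  (since 9 mod 8 = 1)
  (1/9) = 1
Product of signs = -1

-1


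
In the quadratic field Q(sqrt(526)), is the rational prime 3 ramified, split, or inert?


K = Q(sqrt(526)). Since d mod 4 = 2, disc(K) = 2104.
Check p | disc: 2104 mod 3 = 1.
p does not divide disc. Compute Legendre symbol (d/p):
1^((3-1)/2) mod 3 = 1
(d/p) = 1, so p splits: (p) = P*P' with e=1, f=1, g=2.
Therefore p is split.

split


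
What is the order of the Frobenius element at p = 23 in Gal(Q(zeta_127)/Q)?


The Frobenius at p in Gal(Q(zeta_n)/Q) = (Z/nZ)* is the class of p, so its order is ord_127(23), the smallest k >= 1 with 23^k = 1 mod 127.
n = 127 = 127, phi(127) = 126; the order divides phi(n).
Divisors of 126: 1, 2, 3, 6, 7, 9, 14, 18, 21, 42, 63, 126
Repeated squaring mod 127: 23^1 = 23, 23^2 = 21, 23^4 = 60, 23^8 = 44, 23^16 = 31, 23^32 = 72, 23^64 = 104
Test divisors in increasing order:
  k=1: 23^1 = 23 mod 127
  k=2: 23^2 = 21 mod 127
  k=3: 23^3 = 21 * 23 = 102 mod 127
  k=6: 23^6 = 60 * 21 = 117 mod 127
  k=7: 23^7 = 60 * 21 * 23 = 24 mod 127
  k=9: 23^9 = 44 * 23 = 123 mod 127
  k=14: 23^14 = 44 * 60 * 21 = 68 mod 127
  k=18: 23^18 = 31 * 21 = 16 mod 127
  k=21: 23^21 = 31 * 60 * 23 = 108 mod 127
  k=42: 23^42 = 72 * 44 * 21 = 107 mod 127
  k=63: 23^63 = 72 * 31 * 44 * 60 * 21 * 23 = 126 mod 127
  k=126: 23^126 = 104 * 72 * 31 * 44 * 60 * 21 = 1 mod 127  <- first divisor giving 1
Order = 126

126


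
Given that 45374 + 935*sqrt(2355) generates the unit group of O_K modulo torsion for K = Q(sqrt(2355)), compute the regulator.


epsilon = 45374 + 935*sqrt(2355)
= 90748.0000
R = ln(90748.0000)
= 11.4158

11.4158


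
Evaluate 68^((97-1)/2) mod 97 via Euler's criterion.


p = 97 is prime and the exponent is (p-1)/2 = 48, so by Euler's criterion 68^48 = (68/97) = +1 or -1 mod 97.
Compute by square-and-multiply:
  48 = 32 + 16 (binary 110000)
  Repeated squaring mod 97: 68^1 = 68, 68^2 = 65, 68^4 = 54, 68^8 = 6, 68^16 = 36, 68^32 = 35
  68^48 = 68^32 * 68^16 = 35 * 36 mod 97
    35 * 36 = 1260 = 96 mod 97
  68^48 = 96 mod 97
Result 96 = p - 1 = -1 mod 97: 68 is a quadratic non-residue mod 97. As a residue in [0, p-1] the value is 96.
68^48 mod 97 = 96

96


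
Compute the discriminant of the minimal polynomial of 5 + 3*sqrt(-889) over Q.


The element 5 + 3*sqrt(-889) has minimal polynomial:
x^2 - 10*x + 8026
Discriminant = (-10)^2 - 4*(8026)
= 100 - 32104
= -32004

-32004


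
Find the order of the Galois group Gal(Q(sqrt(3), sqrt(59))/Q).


The 2 square roots of distinct primes are multiplicatively independent over Q,
so [K:Q] = 2^2 and Gal(K/Q) is isomorphic to (Z/2Z)^2.
|Gal| = 2^2 = 4

4


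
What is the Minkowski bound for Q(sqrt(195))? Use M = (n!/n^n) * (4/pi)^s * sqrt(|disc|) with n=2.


d = 195, d mod 4 = 3, so disc(K) = 4d = 780; |disc(K)| = 780
Real quadratic field, so n = 2, s = r2 = 0, r1 = 2
M = (n!/n^n) * (4/pi)^s * sqrt(|disc(K)|) = (2!/2^2) * (4/pi)^0 * sqrt(780)
= 0.5 * 1.000000 * 27.928480
= 13.9642

13.9642


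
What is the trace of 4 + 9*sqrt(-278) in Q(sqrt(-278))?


Tr(a + b*sqrt(d)) = (a + b*sqrt(d)) + (a - b*sqrt(d)) = 2a
= 2 * (4)
= 8

8


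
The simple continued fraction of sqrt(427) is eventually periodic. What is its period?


Run the CF algorithm for sqrt(427).
a_0 = floor(sqrt(427)) = 20; set m_0=0, q_0=1.
Recurrence: m' = q*a - m,  q' = (d - m'^2)/q,  a' = floor((a_0 + m')/q').
  step 1: m=20, q=27, a=1
  step 2: m=7, q=14, a=1
  step 3: m=7, q=27, a=1
  step 4: m=20, q=1, a=40
a_4 = 2*a_0 = 40, so the period closes here.
sqrt(427) = [20; 1, 1, 1, 40]
Period length = 4

4


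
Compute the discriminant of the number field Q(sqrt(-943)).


For K = Q(sqrt(d)) with d squarefree: disc(K) = d if d = 1 mod 4, and disc(K) = 4d if d = 2 or 3 mod 4.
Here d = -943, and d mod 4 = 1.
d = 1 mod 4 (O_K = Z[(1+sqrt(d))/2]), so disc(K) = d = -943

-943


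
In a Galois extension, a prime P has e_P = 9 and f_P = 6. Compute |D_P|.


|D_P| = e * f
= 9 * 6
= 54

54


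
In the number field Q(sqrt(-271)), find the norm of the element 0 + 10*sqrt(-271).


N(a + b*sqrt(d)) = a^2 - d*b^2
= (0)^2 - (-271)*(10)^2
= 0 + 27100
= 27100

27100


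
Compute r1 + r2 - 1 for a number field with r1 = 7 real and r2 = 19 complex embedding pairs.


By Dirichlet's unit theorem:
rank = r1 + r2 - 1
= 7 + 19 - 1
= 25

25


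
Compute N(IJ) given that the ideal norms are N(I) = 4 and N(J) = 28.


N(IJ) = N(I) * N(J)
= 4 * 28
= 112

112


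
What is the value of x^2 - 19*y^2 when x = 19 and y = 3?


x^2 - d*y^2
= 19^2 - 19*3^2
= 361 - 171
= 190

190


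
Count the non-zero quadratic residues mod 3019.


For prime p, the number of non-zero quadratic residues is (p-1)/2.
= (3019-1)/2
= 1509

1509


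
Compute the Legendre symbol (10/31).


p = 31 is prime, so compute (10/31) with the reciprocity algorithm (Jacobi-symbol steps: pull out 2s via (2/n), flip via reciprocity, reduce):
  pull out 2: (2/31) = +1  (since 31 mod 8 = 7)
  reciprocity: (5/31) -> +(31/5)
  reduce: (1/5)
  (1/5) = 1
Product of signs = 1
(10/31) = 1

1


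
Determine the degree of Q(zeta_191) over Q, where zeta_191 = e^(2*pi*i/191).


The degree equals Euler's totient phi(191).
191 = 191
phi(191) = 190

190


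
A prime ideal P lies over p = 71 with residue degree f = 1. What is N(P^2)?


N(P^a) = p^(a*f)
= 71^(2*1)
= 71^2
= 5041

5041


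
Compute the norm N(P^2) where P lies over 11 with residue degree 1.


N(P^a) = p^(a*f)
= 11^(2*1)
= 11^2
= 121

121


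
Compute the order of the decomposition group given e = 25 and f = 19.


|D_P| = e * f
= 25 * 19
= 475

475


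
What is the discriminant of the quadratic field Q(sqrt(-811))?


For K = Q(sqrt(d)) with d squarefree: disc(K) = d if d = 1 mod 4, and disc(K) = 4d if d = 2 or 3 mod 4.
Here d = -811, and d mod 4 = 1.
d = 1 mod 4 (O_K = Z[(1+sqrt(d))/2]), so disc(K) = d = -811

-811


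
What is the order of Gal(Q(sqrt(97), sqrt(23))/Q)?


The 2 square roots of distinct primes are multiplicatively independent over Q,
so [K:Q] = 2^2 and Gal(K/Q) is isomorphic to (Z/2Z)^2.
|Gal| = 2^2 = 4

4


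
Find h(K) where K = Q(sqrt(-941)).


K = Q(sqrt(-941)). d mod 4 = 3, so D = disc(K) = 4d = -3764
h(K) equals the number of primitive reduced positive-definite forms (a, b, c) = a*x^2 + b*x*y + c*y^2 with b^2 - 4ac = D,
where reduced means |b| <= a <= c, with b >= 0 whenever |b| = a or a = c, and primitive means gcd(a, b, c) = 1.
Reduced forces 3a^2 <= |D| = 3764, so 1 <= a <= 35; b must have the parity of D, and c = (b^2 - D)/(4a) must be an integer >= a.
Enumerate a = 1..35, b in [-a, a]:
  a=1: (1, 0, 941)  [1]
  a=2: (2, 2, 471)  [1]
  a=3: (3, -2, 314), (3, 2, 314)  [2]
  a=4: none
  a=5: (5, -4, 189), (5, 4, 189)  [2]
  a=6: (6, -2, 157), (6, 2, 157)  [2]
  a=7: (7, -4, 135), (7, 4, 135)  [2]
  a=8: none
  a=9: (9, -4, 105), (9, 4, 105)  [2]
  a=10: (10, -6, 95), (10, 6, 95)  [2]
  a=11: (11, -8, 87), (11, 8, 87)  [2]
  a=12..13: none
  a=14: (14, -10, 69), (14, 10, 69)  [2]
  a=15: (15, -14, 66), (15, -4, 63), (15, 4, 63), (15, 14, 66)  [4]
  a=16..17: none
  a=18: (18, -14, 55), (18, 14, 55)  [2]
  a=19: (19, -6, 50), (19, 6, 50)  [2]
  a=20: none
  a=21: (21, -10, 46), (21, -4, 45), (21, 4, 45), (21, 10, 46)  [4]
  a=22: (22, -14, 45), (22, 14, 45)  [2]
  a=23: (23, -10, 42), (23, 10, 42)  [2]
  a=24: none
  a=25: (25, -6, 38), (25, 6, 38)  [2]
  a=26: none
  a=27: (27, -4, 35), (27, 4, 35)  [2]
  a=28: none
  a=29: (29, -8, 33), (29, 8, 33)  [2]
  a=30: (30, -26, 37), (30, -14, 33), (30, 14, 33), (30, 26, 37)  [4]
  a=31: (31, -24, 35), (31, 24, 35)  [2]
  a=32..35: none
Total reduced forms: 1 + 1 + 2 + 2 + 2 + 2 + 2 + 2 + 2 + 2 + 4 + 2 + 2 + 4 + 2 + 2 + 2 + 2 + 2 + 4 + 2 = 46
h = 46

46


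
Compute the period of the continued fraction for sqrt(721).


Run the CF algorithm for sqrt(721).
a_0 = floor(sqrt(721)) = 26; set m_0=0, q_0=1.
Recurrence: m' = q*a - m,  q' = (d - m'^2)/q,  a' = floor((a_0 + m')/q').
  step 1: m=26, q=45, a=1
  step 2: m=19, q=8, a=5
  step 3: m=21, q=35, a=1
  step 4: m=14, q=15, a=2
  step 5: m=16, q=31, a=1
  step 6: m=15, q=16, a=2
  step 7: m=17, q=27, a=1
  step 8: m=10, q=23, a=1
  step 9: m=13, q=24, a=1
  step 10: m=11, q=25, a=1
  step 11: m=14, q=21, a=1
  step 12: m=7, q=32, a=1
  step 13: m=25, q=3, a=17
  step 14: m=26, q=15, a=3
  step 15: m=19, q=24, a=1
  step 16: m=5, q=29, a=1
  step 17: m=24, q=5, a=10
  step 18: m=26, q=9, a=5
  step 19: m=19, q=40, a=1
  step 20: m=21, q=7, a=6
  step 21: m=21, q=40, a=1
  step 22: m=19, q=9, a=5
  step 23: m=26, q=5, a=10
  step 24: m=24, q=29, a=1
  step 25: m=5, q=24, a=1
  step 26: m=19, q=15, a=3
  step 27: m=26, q=3, a=17
  step 28: m=25, q=32, a=1
  step 29: m=7, q=21, a=1
  step 30: m=14, q=25, a=1
  step 31: m=11, q=24, a=1
  step 32: m=13, q=23, a=1
  step 33: m=10, q=27, a=1
  step 34: m=17, q=16, a=2
  step 35: m=15, q=31, a=1
  step 36: m=16, q=15, a=2
  step 37: m=14, q=35, a=1
  step 38: m=21, q=8, a=5
  step 39: m=19, q=45, a=1
  step 40: m=26, q=1, a=52
a_40 = 2*a_0 = 52, so the period closes here.
sqrt(721) = [26; 1, 5, 1, 2, 1, 2, 1, 1, 1, 1, 1, 1, 17, 3, 1, 1, 10, 5, 1, 6, 1, 5, 10, 1, 1, 3, 17, 1, 1, 1, 1, 1, 1, 2, 1, 2, 1, 5, 1, 52]
Period length = 40

40


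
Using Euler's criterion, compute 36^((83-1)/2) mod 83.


p = 83 is prime and the exponent is (p-1)/2 = 41, so by Euler's criterion 36^41 = (36/83) = +1 or -1 mod 83.
Compute by square-and-multiply:
  41 = 32 + 8 + 1 (binary 101001)
  Repeated squaring mod 83: 36^1 = 36, 36^2 = 51, 36^4 = 28, 36^8 = 37, 36^16 = 41, 36^32 = 21
  36^41 = 36^32 * 36^8 * 36^1 = 21 * 37 * 36 mod 83
    21 * 37 = 777 = 30 mod 83
    30 * 36 = 1080 = 1 mod 83
  36^41 = 1 mod 83
Result 1: 36 is a quadratic residue mod 83.
36^41 mod 83 = 1

1


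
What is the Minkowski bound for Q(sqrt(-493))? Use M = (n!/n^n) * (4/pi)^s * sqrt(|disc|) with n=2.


d = -493, d mod 4 = 3, so disc(K) = 4d = -1972; |disc(K)| = 1972
Imaginary quadratic field, so n = 2, s = r2 = 1, r1 = 0
M = (n!/n^n) * (4/pi)^s * sqrt(|disc(K)|) = (2!/2^2) * (4/pi)^1 * sqrt(1972)
= 0.5 * 1.273240 * 44.407207
= 28.2705

28.2705


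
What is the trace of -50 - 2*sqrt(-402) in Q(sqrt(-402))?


Tr(a + b*sqrt(d)) = (a + b*sqrt(d)) + (a - b*sqrt(d)) = 2a
= 2 * (-50)
= -100

-100


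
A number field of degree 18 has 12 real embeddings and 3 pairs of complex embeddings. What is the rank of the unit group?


By Dirichlet's unit theorem:
rank = r1 + r2 - 1
= 12 + 3 - 1
= 14

14


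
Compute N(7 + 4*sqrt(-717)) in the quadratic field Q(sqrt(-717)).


N(a + b*sqrt(d)) = a^2 - d*b^2
= (7)^2 - (-717)*(4)^2
= 49 + 11472
= 11521

11521


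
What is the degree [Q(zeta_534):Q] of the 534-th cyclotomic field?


The degree equals Euler's totient phi(534).
534 = 2 * 3 * 89
phi(534) = 176

176


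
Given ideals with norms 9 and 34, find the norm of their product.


N(IJ) = N(I) * N(J)
= 9 * 34
= 306

306


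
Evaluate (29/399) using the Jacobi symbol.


Compute (29/399) via quadratic reciprocity:
  reciprocity: (29/399) -> +(399/29)
  reduce: (22/29)
  pull out 2: (2/29) = -1  (since 29 mod 8 = 5)
  reciprocity: (11/29) -> +(29/11)
  reduce: (7/11)
  reciprocity: (7/11) -> -(11/7)
  reduce: (4/7)
  pull out 2: (2/7) = +1  (since 7 mod 8 = 7)
  pull out 2: (2/7) = +1  (since 7 mod 8 = 7)
  (1/7) = 1
Product of signs = 1

1


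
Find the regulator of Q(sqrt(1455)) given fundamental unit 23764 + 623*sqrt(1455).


epsilon = 23764 + 623*sqrt(1455)
= 47528.0000
R = ln(47528.0000)
= 10.7691

10.7691


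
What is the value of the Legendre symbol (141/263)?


p = 263 is prime, so compute (141/263) with the reciprocity algorithm (Jacobi-symbol steps: pull out 2s via (2/n), flip via reciprocity, reduce):
  reciprocity: (141/263) -> +(263/141)
  reduce: (122/141)
  pull out 2: (2/141) = -1  (since 141 mod 8 = 5)
  reciprocity: (61/141) -> +(141/61)
  reduce: (19/61)
  reciprocity: (19/61) -> +(61/19)
  reduce: (4/19)
  pull out 2: (2/19) = -1  (since 19 mod 8 = 3)
  pull out 2: (2/19) = -1  (since 19 mod 8 = 3)
  (1/19) = 1
Product of signs = -1
(141/263) = -1

-1


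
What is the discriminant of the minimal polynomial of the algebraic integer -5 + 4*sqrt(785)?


The element -5 + 4*sqrt(785) has minimal polynomial:
x^2 + 10*x - 12535
Discriminant = (10)^2 - 4*(-12535)
= 100 + 50140
= 50240

50240


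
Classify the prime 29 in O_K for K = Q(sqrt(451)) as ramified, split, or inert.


K = Q(sqrt(451)). Since d mod 4 = 3, disc(K) = 1804.
Check p | disc: 1804 mod 29 = 6.
p does not divide disc. Compute Legendre symbol (d/p):
16^((29-1)/2) mod 29 = 1
(d/p) = 1, so p splits: (p) = P*P' with e=1, f=1, g=2.
Therefore p is split.

split


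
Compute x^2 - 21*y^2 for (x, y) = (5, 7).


x^2 - d*y^2
= 5^2 - 21*7^2
= 25 - 1029
= -1004

-1004


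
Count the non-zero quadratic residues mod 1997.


For prime p, the number of non-zero quadratic residues is (p-1)/2.
= (1997-1)/2
= 998

998


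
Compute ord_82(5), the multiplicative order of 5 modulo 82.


We want ord_82(5), the smallest k >= 1 with 5^k = 1 mod 82.
n = 82 = 2 * 41, phi(82) = 40; the order divides phi(n).
Divisors of 40: 1, 2, 4, 5, 8, 10, 20, 40
Repeated squaring mod 82: 5^1 = 5, 5^2 = 25, 5^4 = 51, 5^8 = 59, 5^16 = 37, 5^32 = 57
Test divisors in increasing order:
  k=1: 5^1 = 5 mod 82
  k=2: 5^2 = 25 mod 82
  k=4: 5^4 = 51 mod 82
  k=5: 5^5 = 51 * 5 = 9 mod 82
  k=8: 5^8 = 59 mod 82
  k=10: 5^10 = 59 * 25 = 81 mod 82
  k=20: 5^20 = 37 * 51 = 1 mod 82  <- first divisor giving 1
Order = 20

20


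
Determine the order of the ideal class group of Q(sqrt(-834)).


K = Q(sqrt(-834)). d mod 4 = 2, so D = disc(K) = 4d = -3336
h(K) equals the number of primitive reduced positive-definite forms (a, b, c) = a*x^2 + b*x*y + c*y^2 with b^2 - 4ac = D,
where reduced means |b| <= a <= c, with b >= 0 whenever |b| = a or a = c, and primitive means gcd(a, b, c) = 1.
Reduced forces 3a^2 <= |D| = 3336, so 1 <= a <= 33; b must have the parity of D, and c = (b^2 - D)/(4a) must be an integer >= a.
Enumerate a = 1..33, b in [-a, a]:
  a=1: (1, 0, 834)  [1]
  a=2: (2, 0, 417)  [1]
  a=3: (3, 0, 278)  [1]
  a=4: none
  a=5: (5, -2, 167), (5, 2, 167)  [2]
  a=6: (6, 0, 139)  [1]
  a=7..9: none
  a=10: (10, -8, 85), (10, 8, 85)  [2]
  a=11..14: none
  a=15: (15, -12, 58), (15, 12, 58)  [2]
  a=16: none
  a=17: (17, -8, 50), (17, 8, 50)  [2]
  a=18..24: none
  a=25: (25, -8, 34), (25, 8, 34)  [2]
  a=26..28: none
  a=29: (29, -12, 30), (29, 12, 30)  [2]
  a=30..33: none
Total reduced forms: 1 + 1 + 1 + 2 + 1 + 2 + 2 + 2 + 2 + 2 = 16
h = 16

16
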